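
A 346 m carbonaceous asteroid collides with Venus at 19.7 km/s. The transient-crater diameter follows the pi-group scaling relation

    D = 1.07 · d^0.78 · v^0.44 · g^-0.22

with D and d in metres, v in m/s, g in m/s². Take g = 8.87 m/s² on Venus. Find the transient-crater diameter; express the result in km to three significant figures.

In SI units: v = 19700 m/s.
d^0.78 = 346^0.78 = 95.60
v^0.44 = 19700^0.44 = 77.55
g^-0.22 = 8.87^-0.22 = 0.6187
D = 1.07 × 95.60 × 77.55 × 0.6187 = 4908 m
   = 4.908 km

D ≈ 4.91 km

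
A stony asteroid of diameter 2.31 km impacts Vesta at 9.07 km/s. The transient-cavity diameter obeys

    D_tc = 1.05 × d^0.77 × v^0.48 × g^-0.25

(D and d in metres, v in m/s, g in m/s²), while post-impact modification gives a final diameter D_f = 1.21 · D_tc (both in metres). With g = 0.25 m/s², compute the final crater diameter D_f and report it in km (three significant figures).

D_f ≈ 55.5 km

In SI: d = 2310 m, v = 9070 m/s.
d^0.77 = 2310^0.77 = 389.0
v^0.48 = 9070^0.48 = 79.37
g^-0.25 = 0.25^-0.25 = 1.414
D_tc = 1.05 × 389.0 × 79.37 × 1.414 = 45840 m
D_f = 1.21 × 45840 = 55466 m
     = 55.47 km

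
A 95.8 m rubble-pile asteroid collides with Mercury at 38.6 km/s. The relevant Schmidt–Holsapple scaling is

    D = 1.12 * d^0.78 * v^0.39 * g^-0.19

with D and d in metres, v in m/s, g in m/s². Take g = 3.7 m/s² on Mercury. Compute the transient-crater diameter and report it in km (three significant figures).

D ≈ 1.89 km

In SI units: v = 38600 m/s.
d^0.78 = 95.8^0.78 = 35.11
v^0.39 = 38600^0.39 = 61.48
g^-0.19 = 3.7^-0.19 = 0.7799
D = 1.12 × 35.11 × 61.48 × 0.7799 = 1885 m
   = 1.885 km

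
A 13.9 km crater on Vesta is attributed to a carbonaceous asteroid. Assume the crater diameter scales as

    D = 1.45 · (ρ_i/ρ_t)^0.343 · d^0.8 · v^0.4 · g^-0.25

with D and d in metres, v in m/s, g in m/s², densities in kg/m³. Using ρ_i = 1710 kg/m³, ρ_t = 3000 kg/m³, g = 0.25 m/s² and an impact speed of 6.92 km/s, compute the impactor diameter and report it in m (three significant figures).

d ≈ 941 m

Rearranging for d: d = [D / (1.45 · (1710/3000)^0.343 · 6920^0.4 · 0.25^-0.25)]^(1/0.8).
D = 13900 m.
(1710/3000)^0.343 = 0.8246
6920^0.4 = 34.36
0.25^-0.25 = 1.414
Denominator = 1.45 × 0.8246 × 34.36 × 1.414 = 58.09
D / 58.09 = 13900 / 58.09 = 239.3
d = 239.3^(1/0.8) = 239.3^1.25 = 941.2 m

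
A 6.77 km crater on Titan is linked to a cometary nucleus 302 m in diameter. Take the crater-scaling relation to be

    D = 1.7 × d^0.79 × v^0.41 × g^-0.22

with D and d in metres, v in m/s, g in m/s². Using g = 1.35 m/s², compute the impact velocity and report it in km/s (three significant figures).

Rearranging for v: v = [D / (1.7 · 302^0.79 · 1.35^-0.22)]^(1/0.41).
D = 6770 m.
302^0.79 = 91.03
1.35^-0.22 = 0.9361
Denominator = 1.7 × 91.03 × 0.9361 = 144.9
D / 144.9 = 6770 / 144.9 = 46.72
v = 46.72^(1/0.41) = 46.72^2.439 = 11801 m/s

v ≈ 11.8 km/s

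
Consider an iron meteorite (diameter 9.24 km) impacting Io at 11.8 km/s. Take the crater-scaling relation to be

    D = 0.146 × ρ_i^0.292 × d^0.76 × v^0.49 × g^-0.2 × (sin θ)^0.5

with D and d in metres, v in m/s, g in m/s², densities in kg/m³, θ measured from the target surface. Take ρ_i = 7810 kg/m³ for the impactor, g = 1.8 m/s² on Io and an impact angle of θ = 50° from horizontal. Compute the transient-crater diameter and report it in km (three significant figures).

In SI units: d = 9240 m, v = 11800 m/s.
ρ_i^0.292 = 7810^0.292 = 13.70
d^0.76 = 9240^0.76 = 1033
v^0.49 = 11800^0.49 = 98.91
g^-0.2 = 1.8^-0.2 = 0.8891
(sin 50°)^0.5 = 0.7660^0.5 = 0.8752
D = 0.146 × 13.70 × 1033 × 98.91 × 0.8891 × 0.8752 = 1.590 × 10^5 m
   = 159.0 km

D ≈ 159 km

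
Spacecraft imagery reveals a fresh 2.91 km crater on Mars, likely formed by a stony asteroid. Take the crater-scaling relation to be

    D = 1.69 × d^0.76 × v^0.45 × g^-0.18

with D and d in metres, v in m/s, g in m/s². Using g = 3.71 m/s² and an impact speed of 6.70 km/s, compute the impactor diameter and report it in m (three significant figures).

d ≈ 134 m

Rearranging for d: d = [D / (1.69 · 6700^0.45 · 3.71^-0.18)]^(1/0.76).
D = 2910 m.
6700^0.45 = 52.69
3.71^-0.18 = 0.7898
Denominator = 1.69 × 52.69 × 0.7898 = 70.33
D / 70.33 = 2910 / 70.33 = 41.38
d = 41.38^(1/0.76) = 41.38^1.3158 = 134.1 m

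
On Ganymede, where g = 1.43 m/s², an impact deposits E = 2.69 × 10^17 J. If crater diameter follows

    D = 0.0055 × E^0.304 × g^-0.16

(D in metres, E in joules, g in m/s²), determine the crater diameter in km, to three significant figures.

E^0.304 = (2.69 × 10^17)^0.304 = 1.989 × 10^5
g^-0.16 = 1.43^-0.16 = 0.9444
D = 0.0055 × 1.989 × 10^5 × 0.9444 = 1033 m
   = 1.033 km

D ≈ 1.03 km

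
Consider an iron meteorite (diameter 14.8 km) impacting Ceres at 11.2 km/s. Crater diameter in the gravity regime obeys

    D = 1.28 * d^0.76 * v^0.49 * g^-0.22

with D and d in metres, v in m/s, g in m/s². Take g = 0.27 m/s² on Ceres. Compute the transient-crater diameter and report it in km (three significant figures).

In SI units: d = 14800 m, v = 11200 m/s.
d^0.76 = 14800^0.76 = 1477
v^0.49 = 11200^0.49 = 96.41
g^-0.22 = 0.27^-0.22 = 1.334
D = 1.28 × 1477 × 96.41 × 1.334 = 2.431 × 10^5 m
   = 243.1 km

D ≈ 243 km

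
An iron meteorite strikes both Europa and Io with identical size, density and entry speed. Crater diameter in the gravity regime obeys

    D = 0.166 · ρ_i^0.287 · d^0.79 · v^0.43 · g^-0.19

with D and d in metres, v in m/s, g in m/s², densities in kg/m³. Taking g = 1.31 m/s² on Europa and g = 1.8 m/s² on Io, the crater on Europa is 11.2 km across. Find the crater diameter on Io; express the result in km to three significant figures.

All impactor-dependent factors cancel in the ratio, leaving D_Io/D_Europa = (g_Io/g_Europa)^-0.19.
(1.8/1.31)^-0.19 = 1.374^-0.19 = 0.9414
D_Io = 0.9414 × 11.2 km = 10.5 km

D ≈ 10.5 km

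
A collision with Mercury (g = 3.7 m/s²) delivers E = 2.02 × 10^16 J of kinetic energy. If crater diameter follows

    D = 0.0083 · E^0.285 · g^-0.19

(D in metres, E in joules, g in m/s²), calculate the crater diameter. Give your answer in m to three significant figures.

D ≈ 287 m

E^0.285 = (2.02 × 10^16)^0.285 = 4.436 × 10^4
g^-0.19 = 3.7^-0.19 = 0.7799
D = 0.0083 × 4.436 × 10^4 × 0.7799 = 287.1 m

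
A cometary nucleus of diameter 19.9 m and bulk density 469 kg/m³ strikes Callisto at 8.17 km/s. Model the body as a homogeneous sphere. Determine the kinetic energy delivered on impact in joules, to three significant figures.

v = 8170 m/s.
Mass m = (π/6) ρ d³ = (π/6) × 469 × (19.9)³ = 1.935 × 10^6 kg
E = ½ m v² = 0.5 × 1.935 × 10^6 × (8170)² = 6.458 × 10^13 J

E ≈ 6.46 × 10^13 J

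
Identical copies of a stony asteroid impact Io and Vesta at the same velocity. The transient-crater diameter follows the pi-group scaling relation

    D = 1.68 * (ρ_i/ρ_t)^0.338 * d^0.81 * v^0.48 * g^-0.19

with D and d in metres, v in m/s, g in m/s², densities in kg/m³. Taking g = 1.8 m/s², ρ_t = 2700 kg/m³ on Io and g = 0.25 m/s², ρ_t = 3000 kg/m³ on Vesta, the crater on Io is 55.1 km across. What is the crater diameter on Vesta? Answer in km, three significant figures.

The impactor-only factors (d, v, ρ_i) cancel in the ratio, leaving D_Vesta/D_Io = (g_Vesta/g_Io)^-0.19 · (ρ_t,Io/ρ_t,Vesta)^0.338.
(0.25/1.8)^-0.19 = 0.1389^-0.19 = 1.455
(2700/3000)^0.338 = 0.9000^0.338 = 0.9650
Ratio = 1.455 × 0.9650 = 1.404
D_Vesta = 1.404 × 55.1 km = 77.4 km

D ≈ 77.4 km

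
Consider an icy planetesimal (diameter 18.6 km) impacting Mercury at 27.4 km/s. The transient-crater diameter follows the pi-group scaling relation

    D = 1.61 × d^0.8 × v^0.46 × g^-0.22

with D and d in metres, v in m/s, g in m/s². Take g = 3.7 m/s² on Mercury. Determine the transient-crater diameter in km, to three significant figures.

In SI units: d = 18600 m, v = 27400 m/s.
d^0.8 = 18600^0.8 = 2604
v^0.46 = 27400^0.46 = 110.0
g^-0.22 = 3.7^-0.22 = 0.7499
D = 1.61 × 2604 × 110.0 × 0.7499 = 3.458 × 10^5 m
   = 345.8 km

D ≈ 346 km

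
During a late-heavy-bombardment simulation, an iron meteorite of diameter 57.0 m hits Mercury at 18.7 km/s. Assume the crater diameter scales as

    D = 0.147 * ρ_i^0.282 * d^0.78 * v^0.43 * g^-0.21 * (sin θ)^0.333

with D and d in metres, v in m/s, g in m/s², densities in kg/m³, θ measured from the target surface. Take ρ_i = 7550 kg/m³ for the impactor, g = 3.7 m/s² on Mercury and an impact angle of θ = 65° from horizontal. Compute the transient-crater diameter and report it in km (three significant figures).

In SI units: v = 18700 m/s.
ρ_i^0.282 = 7550^0.282 = 12.40
d^0.78 = 57^0.78 = 23.42
v^0.43 = 18700^0.43 = 68.69
g^-0.21 = 3.7^-0.21 = 0.7598
(sin 65°)^0.333 = 0.9063^0.333 = 0.9678
D = 0.147 × 12.40 × 23.42 × 68.69 × 0.7598 × 0.9678 = 2156 m
   = 2.156 km

D ≈ 2.16 km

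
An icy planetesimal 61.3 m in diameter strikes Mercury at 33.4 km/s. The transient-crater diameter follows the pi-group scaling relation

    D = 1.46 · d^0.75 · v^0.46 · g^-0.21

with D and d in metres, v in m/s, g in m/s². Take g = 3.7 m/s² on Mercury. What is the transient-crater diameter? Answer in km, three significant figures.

D ≈ 2.93 km

In SI units: v = 33400 m/s.
d^0.75 = 61.3^0.75 = 21.91
v^0.46 = 33400^0.46 = 120.5
g^-0.21 = 3.7^-0.21 = 0.7598
D = 1.46 × 21.91 × 120.5 × 0.7598 = 2929 m
   = 2.929 km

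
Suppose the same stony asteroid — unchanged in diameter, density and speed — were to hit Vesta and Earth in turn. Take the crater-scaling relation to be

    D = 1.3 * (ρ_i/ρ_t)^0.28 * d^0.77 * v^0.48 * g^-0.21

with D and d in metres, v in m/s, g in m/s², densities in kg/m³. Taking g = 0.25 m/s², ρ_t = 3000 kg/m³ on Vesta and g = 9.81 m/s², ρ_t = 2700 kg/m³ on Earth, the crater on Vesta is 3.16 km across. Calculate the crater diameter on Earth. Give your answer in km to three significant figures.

D ≈ 1.51 km

The impactor-only factors (d, v, ρ_i) cancel in the ratio, leaving D_Earth/D_Vesta = (g_Earth/g_Vesta)^-0.21 · (ρ_t,Vesta/ρ_t,Earth)^0.28.
(9.81/0.25)^-0.21 = 39.24^-0.21 = 0.4627
(3000/2700)^0.28 = 1.111^0.28 = 1.030
Ratio = 0.4627 × 1.030 = 0.4766
D_Earth = 0.4766 × 3.16 km = 1.51 km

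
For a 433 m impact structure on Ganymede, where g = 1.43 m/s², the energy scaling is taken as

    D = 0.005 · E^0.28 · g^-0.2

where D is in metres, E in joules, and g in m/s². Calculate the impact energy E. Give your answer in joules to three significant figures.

Rearranging: E = [D / (0.005 · g^-0.2)]^(1/0.28).
g^-0.2 = 1.43^-0.2 = 0.9310
D / (0.005 × 0.9310) = 433 / (4.655 × 10^-3) = 9.302 × 10^4
E = (9.302 × 10^4)^3.5714 = 5.556 × 10^17 J

E ≈ 5.56 × 10^17 J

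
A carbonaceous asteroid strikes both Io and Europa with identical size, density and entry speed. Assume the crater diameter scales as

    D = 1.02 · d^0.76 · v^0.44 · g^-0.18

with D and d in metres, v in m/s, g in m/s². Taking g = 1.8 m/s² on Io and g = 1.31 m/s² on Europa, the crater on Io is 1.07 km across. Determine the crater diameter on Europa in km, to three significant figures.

D ≈ 1.13 km

All impactor-dependent factors cancel in the ratio, leaving D_Europa/D_Io = (g_Europa/g_Io)^-0.18.
(1.31/1.8)^-0.18 = 0.7278^-0.18 = 1.059
D_Europa = 1.059 × 1.07 km = 1.13 km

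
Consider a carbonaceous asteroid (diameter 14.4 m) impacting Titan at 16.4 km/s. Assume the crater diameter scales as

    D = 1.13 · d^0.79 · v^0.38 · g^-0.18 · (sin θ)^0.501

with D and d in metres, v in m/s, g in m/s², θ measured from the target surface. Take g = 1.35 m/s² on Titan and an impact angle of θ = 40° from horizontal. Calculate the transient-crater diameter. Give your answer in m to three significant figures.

D ≈ 282 m

In SI units: v = 16400 m/s.
d^0.79 = 14.4^0.79 = 8.224
v^0.38 = 16400^0.38 = 39.96
g^-0.18 = 1.35^-0.18 = 0.9474
(sin 40°)^0.501 = 0.6428^0.501 = 0.8014
D = 1.13 × 8.224 × 39.96 × 0.9474 × 0.8014 = 281.9 m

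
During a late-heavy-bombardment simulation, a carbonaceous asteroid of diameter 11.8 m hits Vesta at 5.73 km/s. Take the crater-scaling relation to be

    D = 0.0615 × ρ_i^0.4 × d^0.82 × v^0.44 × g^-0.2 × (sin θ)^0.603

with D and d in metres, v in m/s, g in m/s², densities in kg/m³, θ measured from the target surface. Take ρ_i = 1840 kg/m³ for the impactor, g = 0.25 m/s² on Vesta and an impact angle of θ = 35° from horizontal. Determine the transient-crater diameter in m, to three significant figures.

In SI units: v = 5730 m/s.
ρ_i^0.4 = 1840^0.4 = 20.23
d^0.82 = 11.8^0.82 = 7.567
v^0.44 = 5730^0.44 = 45.04
g^-0.2 = 0.25^-0.2 = 1.320
(sin 35°)^0.603 = 0.5736^0.603 = 0.7152
D = 0.0615 × 20.23 × 7.567 × 45.04 × 1.320 × 0.7152 = 400.3 m

D ≈ 400 m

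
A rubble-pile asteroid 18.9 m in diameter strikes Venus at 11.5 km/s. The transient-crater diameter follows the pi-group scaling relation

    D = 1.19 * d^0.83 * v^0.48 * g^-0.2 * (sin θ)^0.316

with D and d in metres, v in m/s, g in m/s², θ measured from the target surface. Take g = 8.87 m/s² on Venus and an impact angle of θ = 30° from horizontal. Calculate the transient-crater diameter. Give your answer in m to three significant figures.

In SI units: v = 11500 m/s.
d^0.83 = 18.9^0.83 = 11.47
v^0.48 = 11500^0.48 = 88.95
g^-0.2 = 8.87^-0.2 = 0.6463
(sin 30°)^0.316 = 0.5000^0.316 = 0.8033
D = 1.19 × 11.47 × 88.95 × 0.6463 × 0.8033 = 630.3 m

D ≈ 630 m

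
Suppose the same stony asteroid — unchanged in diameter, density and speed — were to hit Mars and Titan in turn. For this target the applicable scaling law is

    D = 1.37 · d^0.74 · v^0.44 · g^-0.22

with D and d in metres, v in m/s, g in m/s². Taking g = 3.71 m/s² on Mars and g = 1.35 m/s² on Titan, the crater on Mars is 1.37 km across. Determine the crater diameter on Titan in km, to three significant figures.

All impactor-dependent factors cancel in the ratio, leaving D_Titan/D_Mars = (g_Titan/g_Mars)^-0.22.
(1.35/3.71)^-0.22 = 0.3639^-0.22 = 1.249
D_Titan = 1.249 × 1.37 km = 1.71 km

D ≈ 1.71 km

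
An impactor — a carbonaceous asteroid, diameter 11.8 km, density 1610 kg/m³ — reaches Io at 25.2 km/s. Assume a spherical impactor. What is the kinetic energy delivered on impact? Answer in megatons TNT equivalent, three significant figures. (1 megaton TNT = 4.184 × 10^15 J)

d = 11800 m; v = 25200 m/s.
Mass m = (π/6) ρ d³ = (π/6) × 1610 × (11800)³ = 1.385 × 10^15 kg
E = ½ m v² = 0.5 × 1.385 × 10^15 × (25200)² = 4.398 × 10^23 J
   = 4.398 × 10^23 / 4.184×10^15 = 1.051 × 10^8 Mt

E ≈ 1.05 × 10^8 Mt TNT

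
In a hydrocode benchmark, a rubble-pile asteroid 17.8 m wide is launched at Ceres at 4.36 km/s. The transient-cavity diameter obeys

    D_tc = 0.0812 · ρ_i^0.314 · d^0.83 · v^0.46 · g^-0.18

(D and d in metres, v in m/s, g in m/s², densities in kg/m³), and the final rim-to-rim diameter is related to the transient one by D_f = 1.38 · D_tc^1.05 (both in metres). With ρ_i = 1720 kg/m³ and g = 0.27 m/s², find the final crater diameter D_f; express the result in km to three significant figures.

D_f ≈ 1.04 km

v = 4360 m/s.
ρ_i^0.314 = 1720^0.314 = 10.37
d^0.83 = 17.8^0.83 = 10.91
v^0.46 = 4360^0.46 = 47.22
g^-0.18 = 0.27^-0.18 = 1.266
D_tc = 0.0812 × 10.37 × 10.91 × 47.22 × 1.266 = 549.2 m
D_f = 1.38 × (549.2)^1.05 = 1039 m
     = 1.039 km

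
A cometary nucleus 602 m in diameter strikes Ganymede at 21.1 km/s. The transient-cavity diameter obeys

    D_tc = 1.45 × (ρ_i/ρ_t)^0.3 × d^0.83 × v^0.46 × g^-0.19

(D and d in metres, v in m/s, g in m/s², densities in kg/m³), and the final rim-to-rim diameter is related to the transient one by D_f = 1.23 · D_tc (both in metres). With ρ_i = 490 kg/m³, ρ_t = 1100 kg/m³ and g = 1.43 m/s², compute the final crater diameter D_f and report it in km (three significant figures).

v = 21100 m/s.
(ρ_i/ρ_t)^0.3 = (490/1100)^0.3 = 0.7846
d^0.83 = 602^0.83 = 202.8
v^0.46 = 21100^0.46 = 97.54
g^-0.19 = 1.43^-0.19 = 0.9343
D_tc = 1.45 × 0.7846 × 202.8 × 97.54 × 0.9343 = 21030 m
D_f = 1.23 × 21030 = 25867 m
     = 25.87 km

D_f ≈ 25.9 km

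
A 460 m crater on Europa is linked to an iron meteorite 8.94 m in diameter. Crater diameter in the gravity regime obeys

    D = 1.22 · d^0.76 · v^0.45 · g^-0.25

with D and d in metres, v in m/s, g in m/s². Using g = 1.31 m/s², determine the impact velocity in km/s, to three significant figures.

Rearranging for v: v = [D / (1.22 · 8.94^0.76 · 1.31^-0.25)]^(1/0.45).
8.94^0.76 = 5.285
1.31^-0.25 = 0.9347
Denominator = 1.22 × 5.285 × 0.9347 = 6.027
D / 6.027 = 460 / 6.027 = 76.32
v = 76.32^(1/0.45) = 76.32^2.2222 = 15262 m/s

v ≈ 15.3 km/s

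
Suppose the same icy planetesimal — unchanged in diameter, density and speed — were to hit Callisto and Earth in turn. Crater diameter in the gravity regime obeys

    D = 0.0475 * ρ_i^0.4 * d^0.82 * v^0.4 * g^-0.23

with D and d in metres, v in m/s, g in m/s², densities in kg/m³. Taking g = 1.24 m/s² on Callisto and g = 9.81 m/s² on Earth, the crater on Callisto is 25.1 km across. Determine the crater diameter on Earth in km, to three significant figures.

D ≈ 15.6 km

All impactor-dependent factors cancel in the ratio, leaving D_Earth/D_Callisto = (g_Earth/g_Callisto)^-0.23.
(9.81/1.24)^-0.23 = 7.911^-0.23 = 0.6215
D_Earth = 0.6215 × 25.1 km = 15.6 km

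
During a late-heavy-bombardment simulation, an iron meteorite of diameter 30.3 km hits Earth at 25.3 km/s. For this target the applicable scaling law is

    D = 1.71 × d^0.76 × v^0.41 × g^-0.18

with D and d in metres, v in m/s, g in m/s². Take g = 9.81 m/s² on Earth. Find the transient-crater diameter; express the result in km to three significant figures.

In SI units: d = 30300 m, v = 25300 m/s.
d^0.76 = 30300^0.76 = 2546
v^0.41 = 25300^0.41 = 63.87
g^-0.18 = 9.81^-0.18 = 0.6630
D = 1.71 × 2546 × 63.87 × 0.6630 = 1.844 × 10^5 m
   = 184.4 km

D ≈ 184 km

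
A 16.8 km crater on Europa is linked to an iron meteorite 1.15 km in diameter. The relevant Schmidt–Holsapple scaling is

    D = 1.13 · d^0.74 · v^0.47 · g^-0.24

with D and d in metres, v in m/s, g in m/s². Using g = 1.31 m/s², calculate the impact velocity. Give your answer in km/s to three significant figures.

v ≈ 13.1 km/s

Rearranging for v: v = [D / (1.13 · 1150^0.74 · 1.31^-0.24)]^(1/0.47).
D = 16800 m.
1150^0.74 = 184.0
1.31^-0.24 = 0.9372
Denominator = 1.13 × 184.0 × 0.9372 = 194.9
D / 194.9 = 16800 / 194.9 = 86.20
v = 86.20^(1/0.47) = 86.20^2.1277 = 13127 m/s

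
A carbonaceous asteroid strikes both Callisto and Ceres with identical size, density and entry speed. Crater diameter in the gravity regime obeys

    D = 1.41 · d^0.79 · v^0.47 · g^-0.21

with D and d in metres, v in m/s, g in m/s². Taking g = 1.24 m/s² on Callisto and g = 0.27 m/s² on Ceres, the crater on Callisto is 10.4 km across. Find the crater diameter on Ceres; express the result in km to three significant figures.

D ≈ 14.3 km

All impactor-dependent factors cancel in the ratio, leaving D_Ceres/D_Callisto = (g_Ceres/g_Callisto)^-0.21.
(0.27/1.24)^-0.21 = 0.2177^-0.21 = 1.377
D_Ceres = 1.377 × 10.4 km = 14.3 km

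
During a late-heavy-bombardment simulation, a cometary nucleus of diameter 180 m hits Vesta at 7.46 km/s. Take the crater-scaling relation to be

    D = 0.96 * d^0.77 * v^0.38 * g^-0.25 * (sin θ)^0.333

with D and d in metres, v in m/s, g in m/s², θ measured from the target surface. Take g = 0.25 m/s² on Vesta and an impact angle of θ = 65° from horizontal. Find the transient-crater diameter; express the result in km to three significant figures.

D ≈ 2.12 km

In SI units: v = 7460 m/s.
d^0.77 = 180^0.77 = 54.52
v^0.38 = 7460^0.38 = 29.62
g^-0.25 = 0.25^-0.25 = 1.414
(sin 65°)^0.333 = 0.9063^0.333 = 0.9678
D = 0.96 × 54.52 × 29.62 × 1.414 × 0.9678 = 2122 m
   = 2.122 km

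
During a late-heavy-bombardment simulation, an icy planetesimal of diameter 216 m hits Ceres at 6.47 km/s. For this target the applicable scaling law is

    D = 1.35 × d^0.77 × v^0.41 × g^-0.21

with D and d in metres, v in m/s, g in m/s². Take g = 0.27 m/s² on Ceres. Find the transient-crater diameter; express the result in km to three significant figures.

D ≈ 4.07 km

In SI units: v = 6470 m/s.
d^0.77 = 216^0.77 = 62.74
v^0.41 = 6470^0.41 = 36.51
g^-0.21 = 0.27^-0.21 = 1.316
D = 1.35 × 62.74 × 36.51 × 1.316 = 4070 m
   = 4.070 km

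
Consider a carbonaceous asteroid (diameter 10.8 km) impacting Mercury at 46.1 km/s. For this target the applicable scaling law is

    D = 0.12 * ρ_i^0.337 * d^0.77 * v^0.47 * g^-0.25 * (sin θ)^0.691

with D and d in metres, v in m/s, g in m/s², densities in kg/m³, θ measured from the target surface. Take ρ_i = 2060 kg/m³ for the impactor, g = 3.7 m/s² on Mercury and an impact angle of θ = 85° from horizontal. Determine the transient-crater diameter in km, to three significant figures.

In SI units: d = 10800 m, v = 46100 m/s.
ρ_i^0.337 = 2060^0.337 = 13.08
d^0.77 = 10800^0.77 = 1276
v^0.47 = 46100^0.47 = 155.6
g^-0.25 = 3.7^-0.25 = 0.7210
(sin 85°)^0.691 = 0.9962^0.691 = 0.9974
D = 0.12 × 13.08 × 1276 × 155.6 × 0.7210 × 0.9974 = 2.241 × 10^5 m
   = 224.1 km

D ≈ 224 km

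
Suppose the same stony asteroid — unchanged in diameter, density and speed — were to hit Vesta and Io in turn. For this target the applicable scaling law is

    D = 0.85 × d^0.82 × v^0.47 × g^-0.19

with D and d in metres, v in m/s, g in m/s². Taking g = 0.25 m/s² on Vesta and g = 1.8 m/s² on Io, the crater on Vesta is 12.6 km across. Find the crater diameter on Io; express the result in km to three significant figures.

All impactor-dependent factors cancel in the ratio, leaving D_Io/D_Vesta = (g_Io/g_Vesta)^-0.19.
(1.8/0.25)^-0.19 = 7.200^-0.19 = 0.6872
D_Io = 0.6872 × 12.6 km = 8.66 km

D ≈ 8.66 km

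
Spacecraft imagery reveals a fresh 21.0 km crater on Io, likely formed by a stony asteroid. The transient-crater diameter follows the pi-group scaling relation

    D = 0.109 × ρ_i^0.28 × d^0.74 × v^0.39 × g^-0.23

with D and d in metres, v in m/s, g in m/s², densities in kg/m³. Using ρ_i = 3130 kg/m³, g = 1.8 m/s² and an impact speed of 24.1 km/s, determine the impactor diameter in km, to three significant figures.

Rearranging for d: d = [D / (0.109 · 3130^0.28 · 24100^0.39 · 1.8^-0.23)]^(1/0.74).
D = 21000 m.
3130^0.28 = 9.523
24100^0.39 = 51.17
1.8^-0.23 = 0.8735
Denominator = 0.109 × 9.523 × 51.17 × 0.8735 = 46.40
D / 46.40 = 21000 / 46.40 = 452.6
d = 452.6^(1/0.74) = 452.6^1.3514 = 3881 m

d ≈ 3.88 km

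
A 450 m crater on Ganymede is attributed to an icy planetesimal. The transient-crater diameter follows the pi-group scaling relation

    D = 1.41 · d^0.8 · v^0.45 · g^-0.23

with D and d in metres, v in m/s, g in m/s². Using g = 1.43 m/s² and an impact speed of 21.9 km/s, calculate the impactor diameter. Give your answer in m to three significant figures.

d ≈ 5.41 m

Rearranging for d: d = [D / (1.41 · 21900^0.45 · 1.43^-0.23)]^(1/0.8).
21900^0.45 = 89.78
1.43^-0.23 = 0.9210
Denominator = 1.41 × 89.78 × 0.9210 = 116.6
D / 116.6 = 450 / 116.6 = 3.859
d = 3.859^(1/0.8) = 3.859^1.25 = 5.409 m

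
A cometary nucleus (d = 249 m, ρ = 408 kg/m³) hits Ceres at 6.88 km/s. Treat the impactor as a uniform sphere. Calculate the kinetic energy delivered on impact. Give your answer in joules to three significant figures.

E ≈ 7.81 × 10^16 J

v = 6880 m/s.
Mass m = (π/6) ρ d³ = (π/6) × 408 × (249)³ = 3.298 × 10^9 kg
E = ½ m v² = 0.5 × 3.298 × 10^9 × (6880)² = 7.805 × 10^16 J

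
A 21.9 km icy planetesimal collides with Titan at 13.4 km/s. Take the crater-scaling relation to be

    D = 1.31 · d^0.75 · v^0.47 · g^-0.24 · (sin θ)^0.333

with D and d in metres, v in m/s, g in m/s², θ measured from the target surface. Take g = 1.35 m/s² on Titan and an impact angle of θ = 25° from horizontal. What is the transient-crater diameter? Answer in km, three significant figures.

D ≈ 143 km

In SI units: d = 21900 m, v = 13400 m/s.
d^0.75 = 21900^0.75 = 1800
v^0.47 = 13400^0.47 = 87.04
g^-0.24 = 1.35^-0.24 = 0.9305
(sin 25°)^0.333 = 0.4226^0.333 = 0.7506
D = 1.31 × 1800 × 87.04 × 0.9305 × 0.7506 = 1.433 × 10^5 m
   = 143.3 km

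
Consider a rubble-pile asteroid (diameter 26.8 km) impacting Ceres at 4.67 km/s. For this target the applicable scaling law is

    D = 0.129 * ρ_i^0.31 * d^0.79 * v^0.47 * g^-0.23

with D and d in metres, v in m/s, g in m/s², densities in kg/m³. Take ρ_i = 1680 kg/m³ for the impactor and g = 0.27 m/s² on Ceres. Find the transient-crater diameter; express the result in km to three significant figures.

In SI units: d = 26800 m, v = 4670 m/s.
ρ_i^0.31 = 1680^0.31 = 9.996
d^0.79 = 26800^0.79 = 3149
v^0.47 = 4670^0.47 = 53.04
g^-0.23 = 0.27^-0.23 = 1.351
D = 0.129 × 9.996 × 3149 × 53.04 × 1.351 = 2.910 × 10^5 m
   = 291.0 km

D ≈ 291 km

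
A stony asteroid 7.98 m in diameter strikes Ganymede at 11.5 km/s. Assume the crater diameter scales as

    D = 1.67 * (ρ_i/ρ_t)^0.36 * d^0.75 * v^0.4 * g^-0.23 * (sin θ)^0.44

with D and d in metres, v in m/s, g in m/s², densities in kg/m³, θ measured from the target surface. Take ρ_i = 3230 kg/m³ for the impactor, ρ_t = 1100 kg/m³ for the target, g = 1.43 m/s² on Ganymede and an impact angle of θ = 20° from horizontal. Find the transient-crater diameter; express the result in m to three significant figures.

D ≈ 283 m

In SI units: v = 11500 m/s.
(ρ_i/ρ_t)^0.36 = (3230/1100)^0.36 = 1.474
d^0.75 = 7.98^0.75 = 4.748
v^0.4 = 11500^0.4 = 42.10
g^-0.23 = 1.43^-0.23 = 0.9210
(sin 20°)^0.44 = 0.3420^0.44 = 0.6237
D = 1.67 × 1.474 × 4.748 × 42.10 × 0.9210 × 0.6237 = 282.6 m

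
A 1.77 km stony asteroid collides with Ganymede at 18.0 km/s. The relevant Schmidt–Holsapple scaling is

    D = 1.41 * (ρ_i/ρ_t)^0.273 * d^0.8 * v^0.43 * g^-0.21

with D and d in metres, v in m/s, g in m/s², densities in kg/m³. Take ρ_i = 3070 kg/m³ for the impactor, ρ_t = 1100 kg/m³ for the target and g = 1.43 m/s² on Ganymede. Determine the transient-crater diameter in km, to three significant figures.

In SI units: d = 1770 m, v = 18000 m/s.
(ρ_i/ρ_t)^0.273 = (3070/1100)^0.273 = 1.323
d^0.8 = 1770^0.8 = 396.6
v^0.43 = 18000^0.43 = 67.57
g^-0.21 = 1.43^-0.21 = 0.9276
D = 1.41 × 1.323 × 396.6 × 67.57 × 0.9276 = 46371 m
   = 46.37 km

D ≈ 46.4 km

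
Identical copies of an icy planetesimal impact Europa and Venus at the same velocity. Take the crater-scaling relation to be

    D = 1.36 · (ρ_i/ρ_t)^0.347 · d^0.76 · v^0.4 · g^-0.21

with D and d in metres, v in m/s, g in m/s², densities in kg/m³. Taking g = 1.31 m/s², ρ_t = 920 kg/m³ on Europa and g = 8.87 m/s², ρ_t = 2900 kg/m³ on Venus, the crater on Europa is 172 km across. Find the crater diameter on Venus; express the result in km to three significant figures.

D ≈ 77.3 km

The impactor-only factors (d, v, ρ_i) cancel in the ratio, leaving D_Venus/D_Europa = (g_Venus/g_Europa)^-0.21 · (ρ_t,Europa/ρ_t,Venus)^0.347.
(8.87/1.31)^-0.21 = 6.771^-0.21 = 0.6692
(920/2900)^0.347 = 0.3172^0.347 = 0.6714
Ratio = 0.6692 × 0.6714 = 0.4493
D_Venus = 0.4493 × 172 km = 77.3 km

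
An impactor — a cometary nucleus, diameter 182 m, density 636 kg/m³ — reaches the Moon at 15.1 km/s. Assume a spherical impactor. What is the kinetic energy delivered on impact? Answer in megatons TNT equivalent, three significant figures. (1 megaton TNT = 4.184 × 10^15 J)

v = 15100 m/s.
Mass m = (π/6) ρ d³ = (π/6) × 636 × (182)³ = 2.008 × 10^9 kg
E = ½ m v² = 0.5 × 2.008 × 10^9 × (15100)² = 2.289 × 10^17 J
   = 2.289 × 10^17 / 4.184×10^15 = 54.71 Mt

E ≈ 54.7 Mt TNT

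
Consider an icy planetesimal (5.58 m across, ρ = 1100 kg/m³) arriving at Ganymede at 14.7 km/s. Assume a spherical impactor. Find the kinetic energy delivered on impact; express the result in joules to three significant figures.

E ≈ 1.08 × 10^13 J

v = 14700 m/s.
Mass m = (π/6) ρ d³ = (π/6) × 1100 × (5.58)³ = 1.001 × 10^5 kg
E = ½ m v² = 0.5 × 1.001 × 10^5 × (14700)² = 1.082 × 10^13 J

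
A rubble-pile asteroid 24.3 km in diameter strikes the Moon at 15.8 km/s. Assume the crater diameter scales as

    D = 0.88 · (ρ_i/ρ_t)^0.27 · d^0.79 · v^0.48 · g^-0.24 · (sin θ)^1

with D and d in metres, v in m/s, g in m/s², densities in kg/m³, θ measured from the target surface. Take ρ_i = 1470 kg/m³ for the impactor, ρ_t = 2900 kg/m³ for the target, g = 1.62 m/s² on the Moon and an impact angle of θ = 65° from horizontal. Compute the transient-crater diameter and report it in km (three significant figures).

D ≈ 179 km

In SI units: d = 24300 m, v = 15800 m/s.
(ρ_i/ρ_t)^0.27 = (1470/2900)^0.27 = 0.8324
d^0.79 = 24300^0.79 = 2915
v^0.48 = 15800^0.48 = 103.6
g^-0.24 = 1.62^-0.24 = 0.8907
(sin 65°)^1 = 0.9063^1 = 0.9063
D = 0.88 × 0.8324 × 2915 × 103.6 × 0.8907 × 0.9063 = 1.786 × 10^5 m
   = 178.6 km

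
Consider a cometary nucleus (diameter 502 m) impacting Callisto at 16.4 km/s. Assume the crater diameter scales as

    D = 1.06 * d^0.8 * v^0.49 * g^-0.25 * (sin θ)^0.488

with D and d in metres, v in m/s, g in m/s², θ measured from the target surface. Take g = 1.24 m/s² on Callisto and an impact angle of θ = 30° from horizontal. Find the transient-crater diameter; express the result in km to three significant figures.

D ≈ 12.0 km

In SI units: v = 16400 m/s.
d^0.8 = 502^0.8 = 144.7
v^0.49 = 16400^0.49 = 116.2
g^-0.25 = 1.24^-0.25 = 0.9476
(sin 30°)^0.488 = 0.5000^0.488 = 0.7130
D = 1.06 × 144.7 × 116.2 × 0.9476 × 0.7130 = 12042 m
   = 12.04 km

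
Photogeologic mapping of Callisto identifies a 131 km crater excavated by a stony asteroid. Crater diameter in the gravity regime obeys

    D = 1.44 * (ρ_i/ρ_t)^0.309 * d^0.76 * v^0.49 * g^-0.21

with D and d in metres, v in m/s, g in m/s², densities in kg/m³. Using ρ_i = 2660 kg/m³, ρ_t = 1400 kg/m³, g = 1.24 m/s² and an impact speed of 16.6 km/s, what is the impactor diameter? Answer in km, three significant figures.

d ≈ 5.21 km

Rearranging for d: d = [D / (1.44 · (2660/1400)^0.309 · 16600^0.49 · 1.24^-0.21)]^(1/0.76).
D = 131000 m.
(2660/1400)^0.309 = 1.219
16600^0.49 = 116.9
1.24^-0.21 = 0.9558
Denominator = 1.44 × 1.219 × 116.9 × 0.9558 = 196.1
D / 196.1 = 131000 / 196.1 = 668.0
d = 668.0^(1/0.76) = 668.0^1.3158 = 5210 m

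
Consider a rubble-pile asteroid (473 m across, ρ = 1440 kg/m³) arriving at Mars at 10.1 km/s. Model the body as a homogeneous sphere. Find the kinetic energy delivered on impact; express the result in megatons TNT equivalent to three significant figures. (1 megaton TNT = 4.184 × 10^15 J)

v = 10100 m/s.
Mass m = (π/6) ρ d³ = (π/6) × 1440 × (473)³ = 7.979 × 10^10 kg
E = ½ m v² = 0.5 × 7.979 × 10^10 × (10100)² = 4.070 × 10^18 J
   = 4.070 × 10^18 / 4.184×10^15 = 972.8 Mt

E ≈ 973 Mt TNT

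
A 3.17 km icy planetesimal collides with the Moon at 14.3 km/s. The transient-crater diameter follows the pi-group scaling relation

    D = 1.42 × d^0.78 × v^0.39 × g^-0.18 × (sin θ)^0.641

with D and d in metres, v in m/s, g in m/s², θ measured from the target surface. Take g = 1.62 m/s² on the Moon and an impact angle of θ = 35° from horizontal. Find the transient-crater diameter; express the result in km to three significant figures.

In SI units: d = 3170 m, v = 14300 m/s.
d^0.78 = 3170^0.78 = 538.1
v^0.39 = 14300^0.39 = 41.74
g^-0.18 = 1.62^-0.18 = 0.9168
(sin 35°)^0.641 = 0.5736^0.641 = 0.7003
D = 1.42 × 538.1 × 41.74 × 0.9168 × 0.7003 = 20477 m
   = 20.48 km

D ≈ 20.5 km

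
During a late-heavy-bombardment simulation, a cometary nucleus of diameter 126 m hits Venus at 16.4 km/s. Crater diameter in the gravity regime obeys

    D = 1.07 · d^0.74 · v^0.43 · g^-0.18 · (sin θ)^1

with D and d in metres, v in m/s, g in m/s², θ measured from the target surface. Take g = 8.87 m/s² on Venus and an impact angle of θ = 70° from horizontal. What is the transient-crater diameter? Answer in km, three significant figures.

D ≈ 1.58 km

In SI units: v = 16400 m/s.
d^0.74 = 126^0.74 = 35.83
v^0.43 = 16400^0.43 = 64.92
g^-0.18 = 8.87^-0.18 = 0.6751
(sin 70°)^1 = 0.9397^1 = 0.9397
D = 1.07 × 35.83 × 64.92 × 0.6751 × 0.9397 = 1579 m
   = 1.579 km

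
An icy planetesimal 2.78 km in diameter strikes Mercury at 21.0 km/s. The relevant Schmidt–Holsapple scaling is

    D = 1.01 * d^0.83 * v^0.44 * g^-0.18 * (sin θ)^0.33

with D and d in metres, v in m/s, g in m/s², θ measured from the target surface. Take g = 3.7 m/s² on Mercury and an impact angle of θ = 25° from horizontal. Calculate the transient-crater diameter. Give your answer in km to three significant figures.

In SI units: d = 2780 m, v = 21000 m/s.
d^0.83 = 2780^0.83 = 722.0
v^0.44 = 21000^0.44 = 79.76
g^-0.18 = 3.7^-0.18 = 0.7902
(sin 25°)^0.33 = 0.4226^0.33 = 0.7526
D = 1.01 × 722.0 × 79.76 × 0.7902 × 0.7526 = 34590 m
   = 34.59 km

D ≈ 34.6 km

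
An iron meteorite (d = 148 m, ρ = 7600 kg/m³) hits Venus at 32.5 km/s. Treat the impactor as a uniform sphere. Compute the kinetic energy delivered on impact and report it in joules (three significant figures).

v = 32500 m/s.
Mass m = (π/6) ρ d³ = (π/6) × 7600 × (148)³ = 1.290 × 10^10 kg
E = ½ m v² = 0.5 × 1.290 × 10^10 × (32500)² = 6.813 × 10^18 J

E ≈ 6.81 × 10^18 J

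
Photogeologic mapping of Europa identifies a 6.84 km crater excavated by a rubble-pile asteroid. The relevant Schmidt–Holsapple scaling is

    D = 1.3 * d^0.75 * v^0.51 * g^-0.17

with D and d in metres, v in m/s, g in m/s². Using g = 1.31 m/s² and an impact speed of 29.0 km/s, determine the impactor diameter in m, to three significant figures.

Rearranging for d: d = [D / (1.3 · 29000^0.51 · 1.31^-0.17)]^(1/0.75).
D = 6840 m.
29000^0.51 = 188.7
1.31^-0.17 = 0.9551
Denominator = 1.3 × 188.7 × 0.9551 = 234.3
D / 234.3 = 6840 / 234.3 = 29.19
d = 29.19^(1/0.75) = 29.19^1.3333 = 89.87 m

d ≈ 89.9 m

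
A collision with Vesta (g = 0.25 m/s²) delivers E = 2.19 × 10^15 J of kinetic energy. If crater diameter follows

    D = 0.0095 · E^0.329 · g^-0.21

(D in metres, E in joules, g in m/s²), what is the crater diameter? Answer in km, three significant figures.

E^0.329 = (2.19 × 10^15)^0.329 = 1.114 × 10^5
g^-0.21 = 0.25^-0.21 = 1.338
D = 0.0095 × 1.114 × 10^5 × 1.338 = 1416 m
   = 1.416 km

D ≈ 1.42 km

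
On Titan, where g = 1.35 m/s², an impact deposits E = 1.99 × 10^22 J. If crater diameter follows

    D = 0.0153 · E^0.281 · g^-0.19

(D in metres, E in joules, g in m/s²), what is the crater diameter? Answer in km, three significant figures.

E^0.281 = (1.99 × 10^22)^0.281 = 1.845 × 10^6
g^-0.19 = 1.35^-0.19 = 0.9446
D = 0.0153 × 1.845 × 10^6 × 0.9446 = 26665 m
   = 26.66 km

D ≈ 26.7 km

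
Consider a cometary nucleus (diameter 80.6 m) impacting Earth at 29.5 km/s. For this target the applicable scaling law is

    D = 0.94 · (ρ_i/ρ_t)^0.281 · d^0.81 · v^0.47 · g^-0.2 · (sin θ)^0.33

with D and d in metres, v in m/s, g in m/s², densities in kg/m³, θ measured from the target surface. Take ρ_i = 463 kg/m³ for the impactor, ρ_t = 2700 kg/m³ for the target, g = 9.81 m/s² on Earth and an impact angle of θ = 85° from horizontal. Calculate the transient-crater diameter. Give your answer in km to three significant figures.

D ≈ 1.60 km

In SI units: v = 29500 m/s.
(ρ_i/ρ_t)^0.281 = (463/2700)^0.281 = 0.6093
d^0.81 = 80.6^0.81 = 35.01
v^0.47 = 29500^0.47 = 126.1
g^-0.2 = 9.81^-0.2 = 0.6334
(sin 85°)^0.33 = 0.9962^0.33 = 0.9987
D = 0.94 × 0.6093 × 35.01 × 126.1 × 0.6334 × 0.9987 = 1599 m
   = 1.599 km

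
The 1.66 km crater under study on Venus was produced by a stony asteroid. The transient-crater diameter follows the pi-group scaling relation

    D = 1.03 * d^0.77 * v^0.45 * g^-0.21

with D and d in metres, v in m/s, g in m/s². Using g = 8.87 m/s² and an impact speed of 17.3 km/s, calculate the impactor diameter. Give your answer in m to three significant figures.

d ≈ 88.5 m

Rearranging for d: d = [D / (1.03 · 17300^0.45 · 8.87^-0.21)]^(1/0.77).
D = 1660 m.
17300^0.45 = 80.75
8.87^-0.21 = 0.6323
Denominator = 1.03 × 80.75 × 0.6323 = 52.59
D / 52.59 = 1660 / 52.59 = 31.56
d = 31.56^(1/0.77) = 31.56^1.2987 = 88.50 m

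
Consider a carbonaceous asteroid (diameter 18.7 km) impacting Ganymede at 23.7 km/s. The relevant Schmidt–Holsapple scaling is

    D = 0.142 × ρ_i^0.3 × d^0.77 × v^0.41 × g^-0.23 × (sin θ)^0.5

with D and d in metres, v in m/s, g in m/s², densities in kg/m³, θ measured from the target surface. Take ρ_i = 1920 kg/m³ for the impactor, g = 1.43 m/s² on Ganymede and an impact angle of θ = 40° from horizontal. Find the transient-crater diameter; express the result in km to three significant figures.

In SI units: d = 18700 m, v = 23700 m/s.
ρ_i^0.3 = 1920^0.3 = 9.660
d^0.77 = 18700^0.77 = 1947
v^0.41 = 23700^0.41 = 62.18
g^-0.23 = 1.43^-0.23 = 0.9210
(sin 40°)^0.5 = 0.6428^0.5 = 0.8017
D = 0.142 × 9.660 × 1947 × 62.18 × 0.9210 × 0.8017 = 1.226 × 10^5 m
   = 122.6 km

D ≈ 123 km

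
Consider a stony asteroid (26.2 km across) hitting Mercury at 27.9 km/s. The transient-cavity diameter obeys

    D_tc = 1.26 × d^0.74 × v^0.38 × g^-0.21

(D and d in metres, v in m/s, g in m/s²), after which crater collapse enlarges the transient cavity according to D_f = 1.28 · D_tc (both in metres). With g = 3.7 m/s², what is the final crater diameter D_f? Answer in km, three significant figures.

In SI: d = 26200 m, v = 27900 m/s.
d^0.74 = 26200^0.74 = 1860
v^0.38 = 27900^0.38 = 48.90
g^-0.21 = 3.7^-0.21 = 0.7598
D_tc = 1.26 × 1860 × 48.90 × 0.7598 = 87070 m
D_f = 1.28 × 87070 = 1.114 × 10^5 m
     = 111.4 km

D_f ≈ 111 km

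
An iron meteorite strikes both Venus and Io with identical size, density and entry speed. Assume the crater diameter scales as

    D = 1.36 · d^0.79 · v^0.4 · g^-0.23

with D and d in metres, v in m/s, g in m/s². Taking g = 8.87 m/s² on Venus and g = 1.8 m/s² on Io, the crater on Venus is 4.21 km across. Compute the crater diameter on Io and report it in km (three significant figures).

All impactor-dependent factors cancel in the ratio, leaving D_Io/D_Venus = (g_Io/g_Venus)^-0.23.
(1.8/8.87)^-0.23 = 0.2029^-0.23 = 1.443
D_Io = 1.443 × 4.21 km = 6.08 km

D ≈ 6.08 km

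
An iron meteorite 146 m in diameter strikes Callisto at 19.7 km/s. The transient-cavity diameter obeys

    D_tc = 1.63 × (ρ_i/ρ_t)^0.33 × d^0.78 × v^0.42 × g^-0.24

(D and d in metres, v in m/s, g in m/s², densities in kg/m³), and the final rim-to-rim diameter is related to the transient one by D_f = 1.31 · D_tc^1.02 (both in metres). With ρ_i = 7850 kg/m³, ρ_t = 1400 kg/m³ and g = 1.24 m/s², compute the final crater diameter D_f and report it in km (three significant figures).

v = 19700 m/s.
(ρ_i/ρ_t)^0.33 = (7850/1400)^0.33 = 1.766
d^0.78 = 146^0.78 = 48.77
v^0.42 = 19700^0.42 = 63.63
g^-0.24 = 1.24^-0.24 = 0.9497
D_tc = 1.63 × 1.766 × 48.77 × 63.63 × 0.9497 = 8484 m
D_f = 1.31 × (8484)^1.02 = 13318 m
     = 13.32 km

D_f ≈ 13.3 km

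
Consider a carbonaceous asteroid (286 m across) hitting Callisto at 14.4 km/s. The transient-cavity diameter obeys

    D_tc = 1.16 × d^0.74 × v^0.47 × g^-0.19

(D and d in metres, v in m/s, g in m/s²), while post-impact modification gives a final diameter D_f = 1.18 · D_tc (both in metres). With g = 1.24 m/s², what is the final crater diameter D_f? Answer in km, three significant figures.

v = 14400 m/s.
d^0.74 = 286^0.74 = 65.72
v^0.47 = 14400^0.47 = 90.04
g^-0.19 = 1.24^-0.19 = 0.9600
D_tc = 1.16 × 65.72 × 90.04 × 0.9600 = 6590 m
D_f = 1.18 × 6590 = 7776 m
     = 7.776 km

D_f ≈ 7.78 km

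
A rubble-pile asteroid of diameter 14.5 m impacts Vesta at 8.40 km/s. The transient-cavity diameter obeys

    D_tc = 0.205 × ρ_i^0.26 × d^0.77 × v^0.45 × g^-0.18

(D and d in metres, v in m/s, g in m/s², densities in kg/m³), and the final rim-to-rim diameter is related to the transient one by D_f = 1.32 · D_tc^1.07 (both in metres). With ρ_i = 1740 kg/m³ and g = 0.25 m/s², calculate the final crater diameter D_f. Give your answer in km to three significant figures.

v = 8400 m/s.
ρ_i^0.26 = 1740^0.26 = 6.959
d^0.77 = 14.5^0.77 = 7.839
v^0.45 = 8400^0.45 = 58.33
g^-0.18 = 0.25^-0.18 = 1.283
D_tc = 0.205 × 6.959 × 7.839 × 58.33 × 1.283 = 836.9 m
D_f = 1.32 × (836.9)^1.07 = 1769 m
     = 1.769 km

D_f ≈ 1.77 km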